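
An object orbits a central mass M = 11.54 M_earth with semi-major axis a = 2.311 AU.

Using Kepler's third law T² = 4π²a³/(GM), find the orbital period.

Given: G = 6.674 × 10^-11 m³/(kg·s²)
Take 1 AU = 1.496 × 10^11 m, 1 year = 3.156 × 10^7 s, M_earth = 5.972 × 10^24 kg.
M = 11.54 M_earth = 6.89169 × 10^25 kg
GM = G × M = 6.674 × 10^-11 × 6.89169 × 10^25 = 4.59951 × 10^15 m³/s²
a = 2.311 AU = 3.45726 × 10^11 m
a³ = 4.13233 × 10^34 m³
T = 2π √(a³/GM) = 2π √((4.13233 × 10^34) / (4.59951 × 10^15)) = 2π × 2.99738 × 10^9 s
T = 1.88331 × 10^10 s ≈ 596.7 years

Final answer: 596.7 years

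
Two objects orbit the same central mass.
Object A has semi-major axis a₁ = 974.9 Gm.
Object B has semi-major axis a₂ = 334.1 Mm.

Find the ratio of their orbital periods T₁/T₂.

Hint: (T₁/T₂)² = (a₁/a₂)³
a₁ = 974.9 Gm = 9.749 × 10^11 m
a₂ = 334.1 Mm = 3.341 × 10^8 m
a₁/a₂ = 2917.99
T₁/T₂ = (a₁/a₂)^(3/2) = (2917.99)^1.5 = 157625

Final answer: T₁/T₂ = 1.576 × 10^5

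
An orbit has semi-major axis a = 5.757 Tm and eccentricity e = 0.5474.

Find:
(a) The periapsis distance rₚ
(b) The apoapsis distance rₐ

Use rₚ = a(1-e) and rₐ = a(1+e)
a = 5.757 Tm = 5.757 × 10^12 m
e = 0.5474:  1 − e = 0.4526,  1 + e = 1.5474
(a) rₚ = a(1 − e) = 5.757 × 10^12 m × 0.4526 = 2.60562 × 10^12 m ≈ 2.606 Tm
(b) rₐ = a(1 + e) = 5.757 × 10^12 m × 1.5474 = 8.90838 × 10^12 m ≈ 8.908 Tm

Final answer:
(a) rₚ = 2.606 Tm
(b) rₐ = 8.908 Tm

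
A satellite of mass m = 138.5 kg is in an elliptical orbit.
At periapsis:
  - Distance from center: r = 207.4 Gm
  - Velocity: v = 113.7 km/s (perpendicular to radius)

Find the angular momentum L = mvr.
r = 207.4 Gm = 2.074 × 10^11 m
v = 113.7 km/s = 113700 m/s
vr = 113700 × 2.074 × 10^11 = 2.35814 × 10^16 m²/s
L = m × vr = 138.5 × 2.35814 × 10^16 = 3.26602 × 10^18 kg·m²/s ≈ 3.266 × 10^18 kg·m²/s

Final answer: L = 3.266 × 10^18 kg·m²/s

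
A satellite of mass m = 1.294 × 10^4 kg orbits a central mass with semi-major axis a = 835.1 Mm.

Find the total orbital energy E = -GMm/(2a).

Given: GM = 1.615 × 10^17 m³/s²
a = 835.1 Mm = 8.351 × 10^8 m
GM = 1.615 × 10^17 m³/s²
2a = 1.6702 × 10^9 m
GMm = 1.615 × 10^17 × 12940 = 2.08981 × 10^21 m³·kg/s²
E = −GMm/(2a) = -1.25123 × 10^12 J ≈ -1.251 TJ

Final answer: -1.251 TJ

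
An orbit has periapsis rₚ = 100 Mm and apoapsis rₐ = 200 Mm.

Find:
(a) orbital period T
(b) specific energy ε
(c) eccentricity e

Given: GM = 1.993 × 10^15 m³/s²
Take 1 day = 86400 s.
rₚ = 100 Mm = 1 × 10^8 m
rₐ = 200 Mm = 2 × 10^8 m
GM = 1.993 × 10^15 m³/s²
a = (rₚ + rₐ)/2 = 1.5 × 10^8 m
e = (rₐ − rₚ)/(rₐ + rₚ) = (1 × 10^8) / (3 × 10^8) = 0.333333
(a) a³ = 3.375 × 10^24 m³;  T = 2π √(a³/GM) = 2π × 41151.3 s = 258561 s ≈ 2.993 days
(b) 2a = 3 × 10^8 m;  ε = −GM/(2a) = -6.64333 × 10^6 J/kg ≈ -6.643 MJ/kg
(c) e = 0.333333 ≈ 0.3333

Final answer:
(a) orbital period T = 2.993 days
(b) specific energy ε = -6.643 MJ/kg
(c) eccentricity e = 0.3333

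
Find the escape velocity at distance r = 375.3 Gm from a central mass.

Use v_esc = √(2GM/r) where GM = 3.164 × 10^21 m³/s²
r = 375.3 Gm = 3.753 × 10^11 m
GM = 3.164 × 10^21 m³/s²
2GM/r = 2 × (3.164 × 10^21) / (3.753 × 10^11) = 1.68612 × 10^10 m²/s²
v_esc = √(2GM/r) = 129851 m/s ≈ 129.9 km/s

Final answer: 129.9 km/s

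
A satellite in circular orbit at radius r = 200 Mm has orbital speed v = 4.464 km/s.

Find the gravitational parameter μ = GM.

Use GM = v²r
r = 200 Mm = 2 × 10^8 m
v = 4.464 km/s = 4464 m/s
v² = 1.99273 × 10^7 m²/s²
GM = v²r = 1.99273 × 10^7 × 2 × 10^8 = 3.98546 × 10^15 m³/s²
GM ≈ 3.985 × 10^15 m³/s²

Final answer: GM = 3.985 × 10^15 m³/s²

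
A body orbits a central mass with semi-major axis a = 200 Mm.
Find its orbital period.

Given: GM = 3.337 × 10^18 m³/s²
a = 200 Mm = 2 × 10^8 m
GM = 3.337 × 10^18 m³/s²
a³ = 8 × 10^24 m³
T = 2π √(a³/GM) = 2π √((8 × 10^24) / (3.337 × 10^18)) = 2π × 1548.34 s
T = 9728.52 s ≈ 2.702 hours

Final answer: 2.702 hours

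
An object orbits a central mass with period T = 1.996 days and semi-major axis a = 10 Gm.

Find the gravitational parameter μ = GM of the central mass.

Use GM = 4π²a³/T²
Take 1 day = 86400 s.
T = 1.996 days = 172454 s
a = 10 Gm = 1 × 10^10 m
a³ = 1 × 10^30 m³
T² = 2.97405 × 10^10 s²
GM = 4π² × (1 × 10^30) / (2.97405 × 10^10) = 1.32743 × 10^21 m³/s²
GM ≈ 1.327 × 10^21 m³/s²

Final answer: GM = 1.327 × 10^21 m³/s²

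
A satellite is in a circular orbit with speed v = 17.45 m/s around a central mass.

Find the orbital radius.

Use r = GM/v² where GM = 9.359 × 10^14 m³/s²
v = 17.45 m/s
GM = 9.359 × 10^14 m³/s²
v² = 304.502 m²/s²
r = GM/v² = (9.359 × 10^14) / 304.502 = 3.07354 × 10^12 m ≈ 3.074 × 10^12 m

Final answer: 3.074 × 10^12 m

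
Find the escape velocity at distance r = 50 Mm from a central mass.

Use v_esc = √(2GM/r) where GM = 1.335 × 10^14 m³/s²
r = 50 Mm = 5 × 10^7 m
GM = 1.335 × 10^14 m³/s²
2GM/r = 2 × (1.335 × 10^14) / (5 × 10^7) = 5.34 × 10^6 m²/s²
v_esc = √(2GM/r) = 2310.84 m/s ≈ 2.311 km/s

Final answer: 2.311 km/s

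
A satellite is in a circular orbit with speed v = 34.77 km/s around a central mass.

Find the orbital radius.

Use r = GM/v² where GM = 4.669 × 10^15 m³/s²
v = 34.77 km/s = 34770 m/s
GM = 4.669 × 10^15 m³/s²
v² = 1.20895 × 10^9 m²/s²
r = GM/v² = (4.669 × 10^15) / (1.20895 × 10^9) = 3.86202 × 10^6 m ≈ 3.862 Mm

Final answer: 3.862 Mm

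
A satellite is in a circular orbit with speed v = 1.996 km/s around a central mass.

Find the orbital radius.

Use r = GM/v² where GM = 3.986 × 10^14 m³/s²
v = 1.996 km/s = 1996 m/s
GM = 3.986 × 10^14 m³/s²
v² = 3.98402 × 10^6 m²/s²
r = GM/v² = (3.986 × 10^14) / (3.98402 × 10^6) = 1.0005 × 10^8 m ≈ 100 Mm

Final answer: 100 Mm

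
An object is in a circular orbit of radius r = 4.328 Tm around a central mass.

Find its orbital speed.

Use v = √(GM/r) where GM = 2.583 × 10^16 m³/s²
r = 4.328 Tm = 4.328 × 10^12 m
GM = 2.583 × 10^16 m³/s²
GM/r = (2.583 × 10^16) / (4.328 × 10^12) = 5968.11 m²/s²
v = √(GM/r) = 77.2536 m/s ≈ 77.25 m/s

Final answer: 77.25 m/s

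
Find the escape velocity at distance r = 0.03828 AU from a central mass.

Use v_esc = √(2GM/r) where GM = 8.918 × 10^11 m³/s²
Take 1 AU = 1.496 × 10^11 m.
r = 0.03828 AU = 5.72669 × 10^9 m
GM = 8.918 × 10^11 m³/s²
2GM/r = 2 × (8.918 × 10^11) / (5.72669 × 10^9) = 311.454 m²/s²
v_esc = √(2GM/r) = 17.6481 m/s ≈ 17.65 m/s

Final answer: 17.65 m/s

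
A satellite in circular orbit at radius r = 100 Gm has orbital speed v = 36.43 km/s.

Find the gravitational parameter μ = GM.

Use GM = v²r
r = 100 Gm = 1 × 10^11 m
v = 36.43 km/s = 36430 m/s
v² = 1.32714 × 10^9 m²/s²
GM = v²r = 1.32714 × 10^9 × 1 × 10^11 = 1.32714 × 10^20 m³/s²
GM ≈ 1.327 × 10^20 m³/s²

Final answer: GM = 1.327 × 10^20 m³/s²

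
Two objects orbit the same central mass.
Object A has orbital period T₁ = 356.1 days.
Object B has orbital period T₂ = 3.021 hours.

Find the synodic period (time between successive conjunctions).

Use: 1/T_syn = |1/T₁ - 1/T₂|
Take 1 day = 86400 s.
T₁ = 356.1 days = 3.0767 × 10^7 s
T₂ = 3.021 hours = 10875.6 s
1/T₁ = 3.25023 × 10^-8 s⁻¹
1/T₂ = 9.19489 × 10^-5 s⁻¹
|1/T₁ − 1/T₂| = 9.19164 × 10^-5 s⁻¹
T_syn = 1 / |1/T₁ − 1/T₂| = 10879.4 s ≈ 3.022 hours

Final answer: T_syn = 3.022 hours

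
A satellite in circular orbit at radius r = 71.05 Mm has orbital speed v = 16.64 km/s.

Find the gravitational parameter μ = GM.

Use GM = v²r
r = 71.05 Mm = 7.105 × 10^7 m
v = 16.64 km/s = 16640 m/s
v² = 2.7689 × 10^8 m²/s²
GM = v²r = 2.7689 × 10^8 × 7.105 × 10^7 = 1.9673 × 10^16 m³/s²
GM ≈ 1.967 × 10^16 m³/s²

Final answer: GM = 1.967 × 10^16 m³/s²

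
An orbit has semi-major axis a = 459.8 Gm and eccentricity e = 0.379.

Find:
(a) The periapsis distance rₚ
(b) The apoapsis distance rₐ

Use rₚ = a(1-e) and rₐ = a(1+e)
a = 459.8 Gm = 4.598 × 10^11 m
e = 0.379:  1 − e = 0.621,  1 + e = 1.379
(a) rₚ = a(1 − e) = 4.598 × 10^11 m × 0.621 = 2.85536 × 10^11 m ≈ 285.5 Gm
(b) rₐ = a(1 + e) = 4.598 × 10^11 m × 1.379 = 6.34064 × 10^11 m ≈ 634.1 Gm

Final answer:
(a) rₚ = 285.5 Gm
(b) rₐ = 634.1 Gm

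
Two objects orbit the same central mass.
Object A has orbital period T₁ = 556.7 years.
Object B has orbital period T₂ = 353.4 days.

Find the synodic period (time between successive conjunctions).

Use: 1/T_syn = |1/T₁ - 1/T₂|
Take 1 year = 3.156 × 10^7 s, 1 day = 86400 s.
T₁ = 556.7 years = 1.75695 × 10^10 s
T₂ = 353.4 days = 3.05338 × 10^7 s
1/T₁ = 5.6917 × 10^-11 s⁻¹
1/T₂ = 3.27506 × 10^-8 s⁻¹
|1/T₁ − 1/T₂| = 3.26937 × 10^-8 s⁻¹
T_syn = 1 / |1/T₁ − 1/T₂| = 3.05869 × 10^7 s ≈ 354 days

Final answer: T_syn = 354 days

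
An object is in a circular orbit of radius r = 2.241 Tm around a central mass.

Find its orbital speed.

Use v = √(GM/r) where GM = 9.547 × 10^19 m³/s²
r = 2.241 Tm = 2.241 × 10^12 m
GM = 9.547 × 10^19 m³/s²
GM/r = (9.547 × 10^19) / (2.241 × 10^12) = 4.26015 × 10^7 m²/s²
v = √(GM/r) = 6526.98 m/s ≈ 6.527 km/s

Final answer: 6.527 km/s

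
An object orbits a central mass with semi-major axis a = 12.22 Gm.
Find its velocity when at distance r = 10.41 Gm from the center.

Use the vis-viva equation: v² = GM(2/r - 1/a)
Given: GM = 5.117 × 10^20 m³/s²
a = 12.22 Gm = 1.222 × 10^10 m
r = 10.41 Gm = 1.041 × 10^10 m
GM = 5.117 × 10^20 m³/s²
2/r − 1/a = 1.92123 × 10^-10 − 8.18331 × 10^-11 = 1.1029 × 10^-10 m⁻¹
v² = GM (2/r − 1/a) = 5.64353 × 10^10 m²/s²
v = 237561 m/s ≈ 237.6 km/s

Final answer: 237.6 km/s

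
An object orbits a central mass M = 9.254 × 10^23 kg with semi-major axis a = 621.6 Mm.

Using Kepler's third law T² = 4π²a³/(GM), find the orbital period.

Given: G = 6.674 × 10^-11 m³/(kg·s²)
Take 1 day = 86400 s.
M = 9.254 × 10^23 kg
GM = G × M = 6.674 × 10^-11 × 9.254 × 10^23 = 6.17612 × 10^13 m³/s²
a = 621.6 Mm = 6.216 × 10^8 m
a³ = 2.40178 × 10^26 m³
T = 2π √(a³/GM) = 2π √((2.40178 × 10^26) / (6.17612 × 10^13)) = 2π × 1.97201 × 10^6 s
T = 1.23905 × 10^7 s ≈ 143.4 days

Final answer: 143.4 days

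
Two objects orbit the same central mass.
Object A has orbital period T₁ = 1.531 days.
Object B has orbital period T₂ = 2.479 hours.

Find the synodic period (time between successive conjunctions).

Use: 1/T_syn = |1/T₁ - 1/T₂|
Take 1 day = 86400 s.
T₁ = 1.531 days = 132278 s
T₂ = 2.479 hours = 8924.4 s
1/T₁ = 7.55981 × 10^-6 s⁻¹
1/T₂ = 0.000112052 s⁻¹
|1/T₁ − 1/T₂| = 0.000104493 s⁻¹
T_syn = 1 / |1/T₁ − 1/T₂| = 9570.06 s ≈ 2.658 hours

Final answer: T_syn = 2.658 hours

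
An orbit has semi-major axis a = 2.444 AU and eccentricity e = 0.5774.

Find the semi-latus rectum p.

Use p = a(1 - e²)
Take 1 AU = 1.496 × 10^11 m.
a = 2.444 AU = 3.65622 × 10^11 m
e = 0.5774,  e² = 0.333391,  1 − e² = 0.666609
p = a(1 − e²) = 3.65622 × 10^11 m × 0.666609 = 2.43727 × 10^11 m ≈ 1.629 AU

Final answer: p = 1.629 AU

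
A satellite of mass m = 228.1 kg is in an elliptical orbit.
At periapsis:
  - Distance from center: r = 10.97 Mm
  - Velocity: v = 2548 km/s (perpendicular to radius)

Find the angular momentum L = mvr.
r = 10.97 Mm = 1.097 × 10^7 m
v = 2548 km/s = 2.548 × 10^6 m/s
vr = 2.548 × 10^6 × 1.097 × 10^7 = 2.79516 × 10^13 m²/s
L = m × vr = 228.1 × 2.79516 × 10^13 = 6.37575 × 10^15 kg·m²/s ≈ 6.376 × 10^15 kg·m²/s

Final answer: L = 6.376 × 10^15 kg·m²/s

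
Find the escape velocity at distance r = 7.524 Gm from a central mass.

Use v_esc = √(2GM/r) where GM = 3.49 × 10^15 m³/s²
r = 7.524 Gm = 7.524 × 10^9 m
GM = 3.49 × 10^15 m³/s²
2GM/r = 2 × (3.49 × 10^15) / (7.524 × 10^9) = 927698 m²/s²
v_esc = √(2GM/r) = 963.171 m/s ≈ 963.2 m/s

Final answer: 963.2 m/s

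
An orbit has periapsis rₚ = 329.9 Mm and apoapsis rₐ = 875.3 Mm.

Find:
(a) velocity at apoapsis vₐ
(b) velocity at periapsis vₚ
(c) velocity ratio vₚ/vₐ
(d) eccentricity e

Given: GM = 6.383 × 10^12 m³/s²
rₚ = 329.9 Mm = 3.299 × 10^8 m
rₐ = 875.3 Mm = 8.753 × 10^8 m
GM = 6.383 × 10^12 m³/s²
a = (rₚ + rₐ)/2 = 6.026 × 10^8 m
e = (rₐ − rₚ)/(rₐ + rₚ) = (5.454 × 10^8) / (1.2052 × 10^9) = 0.452539
(a) vₐ² = GM (2/rₐ − 1/a) = 6.383 × 10^12 × (2.28493 × 10^-9 − 1.65948 × 10^-9) = 3992.28 m²/s²;  vₐ = 63.1845 m/s ≈ 63.18 m/s
(b) vₚ² = GM (2/rₚ − 1/a) = 6.383 × 10^12 × (6.06244 × 10^-9 − 1.65948 × 10^-9) = 28104.1 m²/s²;  vₚ = 167.643 m/s ≈ 167.6 m/s
(c) vₚ/vₐ = rₐ/rₚ (angular momentum) = (8.753 × 10^8) / (3.299 × 10^8) = 2.65323 ≈ 2.653
(d) e = 0.452539 ≈ 0.4525

Final answer:
(a) velocity at apoapsis vₐ = 63.18 m/s
(b) velocity at periapsis vₚ = 167.6 m/s
(c) velocity ratio vₚ/vₐ = 2.653
(d) eccentricity e = 0.4525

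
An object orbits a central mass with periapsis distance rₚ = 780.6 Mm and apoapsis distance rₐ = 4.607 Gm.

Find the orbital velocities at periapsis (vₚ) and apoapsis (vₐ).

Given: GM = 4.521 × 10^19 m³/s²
rₚ = 780.6 Mm = 7.806 × 10^8 m
rₐ = 4.607 Gm = 4.607 × 10^9 m
GM = 4.521 × 10^19 m³/s²
a = (rₚ + rₐ)/2 = 2.6938 × 10^9 m
Vis-viva: v² = GM (2/r − 1/a)
vₚ² = 4.521 × 10^19 × (2.56213 × 10^-9 − 3.71223 × 10^-10) = 9.9051 × 10^10 m²/s²
vₚ = 314724 m/s ≈ 314.7 km/s
vₐ² = 4.521 × 10^19 × (4.34122 × 10^-10 − 3.71223 × 10^-10) = 2.84367 × 10^9 m²/s²
vₐ = 53326.1 m/s ≈ 53.33 km/s

Final answer: vₚ = 314.7 km/s, vₐ = 53.33 km/s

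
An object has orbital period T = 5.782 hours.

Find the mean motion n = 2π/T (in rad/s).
T = 5.782 hours = 20815.2 s
n = 2π / 20815.2 s = 0.000301856 rad/s ≈ 0.0003019 rad/s

Final answer: n = 0.0003019 rad/s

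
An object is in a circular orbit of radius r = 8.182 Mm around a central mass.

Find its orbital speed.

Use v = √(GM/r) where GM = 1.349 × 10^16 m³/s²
r = 8.182 Mm = 8.182 × 10^6 m
GM = 1.349 × 10^16 m³/s²
GM/r = (1.349 × 10^16) / (8.182 × 10^6) = 1.64874 × 10^9 m²/s²
v = √(GM/r) = 40604.7 m/s ≈ 40.6 km/s

Final answer: 40.6 km/s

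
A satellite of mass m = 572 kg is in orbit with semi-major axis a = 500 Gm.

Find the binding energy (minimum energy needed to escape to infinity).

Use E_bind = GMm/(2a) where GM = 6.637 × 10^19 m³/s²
a = 500 Gm = 5 × 10^11 m
GM = 6.637 × 10^19 m³/s²
m = 572 kg
GMm = 6.637 × 10^19 × 572 = 3.79636 × 10^22 m³·kg/s²
2a = 1 × 10^12 m
E_bind = GMm/(2a) = 3.79636 × 10^10 J ≈ 37.96 GJ

Final answer: 37.96 GJ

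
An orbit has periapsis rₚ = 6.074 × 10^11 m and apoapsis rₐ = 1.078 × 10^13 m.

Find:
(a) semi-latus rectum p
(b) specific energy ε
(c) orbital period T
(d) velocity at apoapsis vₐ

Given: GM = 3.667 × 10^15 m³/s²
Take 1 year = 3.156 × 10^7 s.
rₚ = 6.074 × 10^11 m
rₐ = 1.078 × 10^13 m
GM = 3.667 × 10^15 m³/s²
a = (rₚ + rₐ)/2 = 5.6937 × 10^12 m
e = (rₐ − rₚ)/(rₐ + rₚ) = (1.01726 × 10^13) / (1.13874 × 10^13) = 0.893321
(a) 1 − e² = 0.201978;  p = a(1 − e²) = 5.6937 × 10^12 × 0.201978 = 1.15 × 10^12 m ≈ 1.15 × 10^12 m
(b) 2a = 1.13874 × 10^13 m;  ε = −GM/(2a) = -322.023 J/kg ≈ -322 J/kg
(c) a³ = 1.8458 × 10^38 m³;  T = 2π √(a³/GM) = 2π × 2.24355 × 10^11 s = 1.40967 × 10^12 s ≈ 4.467 × 10^4 years
(d) vₐ² = GM (2/rₐ − 1/a) = 3.667 × 10^15 × (1.85529 × 10^-13 − 1.75633 × 10^-13) = 36.2888 m²/s²;  vₐ = 6.02402 m/s ≈ 6.024 m/s

Final answer:
(a) semi-latus rectum p = 1.15 × 10^12 m
(b) specific energy ε = -322 J/kg
(c) orbital period T = 4.467 × 10^4 years
(d) velocity at apoapsis vₐ = 6.024 m/s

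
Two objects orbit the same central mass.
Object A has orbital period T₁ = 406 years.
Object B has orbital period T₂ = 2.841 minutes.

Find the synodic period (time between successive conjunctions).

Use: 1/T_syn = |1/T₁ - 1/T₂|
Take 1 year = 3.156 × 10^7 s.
T₁ = 406 years = 1.28134 × 10^10 s
T₂ = 2.841 minutes = 170.46 s
1/T₁ = 7.80435 × 10^-11 s⁻¹
1/T₂ = 0.00586648 s⁻¹
|1/T₁ − 1/T₂| = 0.00586648 s⁻¹
T_syn = 1 / |1/T₁ − 1/T₂| = 170.46 s ≈ 2.841 minutes

Final answer: T_syn = 2.841 minutes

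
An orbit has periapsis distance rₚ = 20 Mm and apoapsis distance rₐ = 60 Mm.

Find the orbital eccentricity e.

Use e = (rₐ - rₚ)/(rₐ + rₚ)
rₚ = 20 Mm = 2 × 10^7 m
rₐ = 60 Mm = 6 × 10^7 m
rₐ − rₚ = 4 × 10^7 m
rₐ + rₚ = 8 × 10^7 m
e = (rₐ − rₚ)/(rₐ + rₚ) = 0.5

Final answer: e = 0.5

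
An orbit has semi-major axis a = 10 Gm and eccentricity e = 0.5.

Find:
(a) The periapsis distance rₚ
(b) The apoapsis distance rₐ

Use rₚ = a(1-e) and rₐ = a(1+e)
a = 10 Gm = 1 × 10^10 m
e = 0.5:  1 − e = 0.5,  1 + e = 1.5
(a) rₚ = a(1 − e) = 1 × 10^10 m × 0.5 = 5 × 10^9 m ≈ 5 Gm
(b) rₐ = a(1 + e) = 1 × 10^10 m × 1.5 = 1.5 × 10^10 m ≈ 15 Gm

Final answer:
(a) rₚ = 5 Gm
(b) rₐ = 15 Gm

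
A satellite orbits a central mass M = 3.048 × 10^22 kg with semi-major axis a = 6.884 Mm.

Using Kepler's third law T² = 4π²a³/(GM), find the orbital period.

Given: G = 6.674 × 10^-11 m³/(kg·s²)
M = 3.048 × 10^22 kg
GM = G × M = 6.674 × 10^-11 × 3.048 × 10^22 = 2.03424 × 10^12 m³/s²
a = 6.884 Mm = 6.884 × 10^6 m
a³ = 3.26229 × 10^20 m³
T = 2π √(a³/GM) = 2π √((3.26229 × 10^20) / (2.03424 × 10^12)) = 2π × 12663.7 s
T = 79568.4 s ≈ 22.1 hours

Final answer: 22.1 hours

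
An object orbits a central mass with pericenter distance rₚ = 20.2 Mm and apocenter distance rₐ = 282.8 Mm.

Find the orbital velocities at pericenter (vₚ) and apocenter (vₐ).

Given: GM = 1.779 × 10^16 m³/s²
rₚ = 20.2 Mm = 2.02 × 10^7 m
rₐ = 282.8 Mm = 2.828 × 10^8 m
GM = 1.779 × 10^16 m³/s²
a = (rₚ + rₐ)/2 = 1.515 × 10^8 m
Vis-viva: v² = GM (2/r − 1/a)
vₚ² = 1.779 × 10^16 × (9.90099 × 10^-8 − 6.60066 × 10^-9) = 1.64396 × 10^9 m²/s²
vₚ = 40545.8 m/s ≈ 40.55 km/s
vₐ² = 1.779 × 10^16 × (7.07214 × 10^-9 − 6.60066 × 10^-9) = 8.38755 × 10^6 m²/s²
vₐ = 2896.13 m/s ≈ 2.896 km/s

Final answer: vₚ = 40.55 km/s, vₐ = 2.896 km/s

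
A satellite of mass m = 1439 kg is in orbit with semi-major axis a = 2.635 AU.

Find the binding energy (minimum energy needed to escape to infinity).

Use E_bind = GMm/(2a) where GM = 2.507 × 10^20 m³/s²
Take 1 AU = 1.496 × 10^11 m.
a = 2.635 AU = 3.94196 × 10^11 m
GM = 2.507 × 10^20 m³/s²
m = 1439 kg
GMm = 2.507 × 10^20 × 1439 = 3.60757 × 10^23 m³·kg/s²
2a = 7.88392 × 10^11 m
E_bind = GMm/(2a) = 4.57586 × 10^11 J ≈ 457.6 GJ

Final answer: 457.6 GJ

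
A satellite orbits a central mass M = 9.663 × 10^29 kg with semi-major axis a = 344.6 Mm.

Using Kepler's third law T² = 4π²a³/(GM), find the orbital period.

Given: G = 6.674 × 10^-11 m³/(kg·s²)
M = 9.663 × 10^29 kg
GM = G × M = 6.674 × 10^-11 × 9.663 × 10^29 = 6.44909 × 10^19 m³/s²
a = 344.6 Mm = 3.446 × 10^8 m
a³ = 4.0921 × 10^25 m³
T = 2π √(a³/GM) = 2π √((4.0921 × 10^25) / (6.44909 × 10^19)) = 2π × 796.57 s
T = 5005 s ≈ 1.39 hours

Final answer: 1.39 hours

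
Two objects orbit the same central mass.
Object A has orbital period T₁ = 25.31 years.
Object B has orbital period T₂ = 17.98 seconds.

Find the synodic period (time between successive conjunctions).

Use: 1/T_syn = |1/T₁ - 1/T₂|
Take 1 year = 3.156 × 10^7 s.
T₁ = 25.31 years = 7.98784 × 10^8 s
T₂ = 17.98 seconds
1/T₁ = 1.2519 × 10^-9 s⁻¹
1/T₂ = 0.0556174 s⁻¹
|1/T₁ − 1/T₂| = 0.0556174 s⁻¹
T_syn = 1 / |1/T₁ − 1/T₂| = 17.98 s ≈ 17.98 seconds

Final answer: T_syn = 17.98 seconds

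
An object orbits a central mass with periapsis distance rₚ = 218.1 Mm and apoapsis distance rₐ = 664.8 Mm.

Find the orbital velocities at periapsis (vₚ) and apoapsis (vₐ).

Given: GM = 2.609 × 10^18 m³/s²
rₚ = 218.1 Mm = 2.181 × 10^8 m
rₐ = 664.8 Mm = 6.648 × 10^8 m
GM = 2.609 × 10^18 m³/s²
a = (rₚ + rₐ)/2 = 4.4145 × 10^8 m
Vis-viva: v² = GM (2/r − 1/a)
vₚ² = 2.609 × 10^18 × (9.17011 × 10^-9 − 2.26526 × 10^-9) = 1.80147 × 10^10 m²/s²
vₚ = 134219 m/s ≈ 134.2 km/s
vₐ² = 2.609 × 10^18 × (3.00842 × 10^-9 − 2.26526 × 10^-9) = 1.93891 × 10^9 m²/s²
vₐ = 44033 m/s ≈ 44.03 km/s

Final answer: vₚ = 134.2 km/s, vₐ = 44.03 km/s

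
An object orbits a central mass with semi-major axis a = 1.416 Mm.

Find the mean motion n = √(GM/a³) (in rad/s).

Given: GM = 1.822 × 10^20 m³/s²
a = 1.416 Mm = 1.416 × 10^6 m
GM = 1.822 × 10^20 m³/s²
a³ = 2.83916 × 10^18 m³
GM/a³ = (1.822 × 10^20) / (2.83916 × 10^18) = 64.1739 s⁻²
n = √(GM/a³) = 8.01086 rad/s ≈ 8.011 rad/s

Final answer: n = 8.011 rad/s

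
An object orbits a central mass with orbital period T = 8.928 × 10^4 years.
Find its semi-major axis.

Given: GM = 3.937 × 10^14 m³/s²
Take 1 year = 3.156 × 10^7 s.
T = 8.928 × 10^4 years = 2.81768 × 10^12 s
GM = 3.937 × 10^14 m³/s²
Kepler's third law: a³ = GM T² / (4π²)
T² = 7.9393 × 10^24 s²
a³ = (3.937 × 10^14) × (7.9393 × 10^24) / (4π²) = 7.9175 × 10^37 m³
a = (a³)^(1/3) = 4.29401 × 10^12 m ≈ 4.294 × 10^12 m

Final answer: 4.294 × 10^12 m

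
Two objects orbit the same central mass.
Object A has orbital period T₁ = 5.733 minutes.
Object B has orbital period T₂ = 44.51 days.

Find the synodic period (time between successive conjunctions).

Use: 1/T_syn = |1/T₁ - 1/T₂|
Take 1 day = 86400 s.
T₁ = 5.733 minutes = 343.98 s
T₂ = 44.51 days = 3.84566 × 10^6 s
1/T₁ = 0.00290715 s⁻¹
1/T₂ = 2.60033 × 10^-7 s⁻¹
|1/T₁ − 1/T₂| = 0.00290689 s⁻¹
T_syn = 1 / |1/T₁ − 1/T₂| = 344.011 s ≈ 5.734 minutes

Final answer: T_syn = 5.734 minutes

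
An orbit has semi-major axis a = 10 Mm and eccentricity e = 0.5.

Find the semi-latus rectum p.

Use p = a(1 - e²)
a = 10 Mm = 1 × 10^7 m
e = 0.5,  e² = 0.25,  1 − e² = 0.75
p = a(1 − e²) = 1 × 10^7 m × 0.75 = 7.5 × 10^6 m ≈ 7.5 Mm

Final answer: p = 7.5 Mm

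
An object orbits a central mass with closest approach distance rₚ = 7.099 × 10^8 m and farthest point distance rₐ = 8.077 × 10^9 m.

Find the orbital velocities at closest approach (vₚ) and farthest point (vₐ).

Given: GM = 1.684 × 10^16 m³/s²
rₚ = 7.099 × 10^8 m
rₐ = 8.077 × 10^9 m
GM = 1.684 × 10^16 m³/s²
a = (rₚ + rₐ)/2 = 4.39345 × 10^9 m
Vis-viva: v² = GM (2/r − 1/a)
vₚ² = 1.684 × 10^16 × (2.8173 × 10^-9 − 2.27612 × 10^-10) = 4.36103 × 10^7 m²/s²
vₚ = 6603.81 m/s ≈ 6.604 km/s
vₐ² = 1.684 × 10^16 × (2.47617 × 10^-10 − 2.27612 × 10^-10) = 336886 m²/s²
vₐ = 580.419 m/s ≈ 580.4 m/s

Final answer: vₚ = 6.604 km/s, vₐ = 580.4 m/s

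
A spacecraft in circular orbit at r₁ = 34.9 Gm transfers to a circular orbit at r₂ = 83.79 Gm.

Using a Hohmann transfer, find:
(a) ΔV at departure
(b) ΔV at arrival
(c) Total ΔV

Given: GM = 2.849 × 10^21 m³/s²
r₁ = 34.9 Gm = 3.49 × 10^10 m
r₂ = 83.79 Gm = 8.379 × 10^10 m
GM = 2.849 × 10^21 m³/s²
Transfer ellipse: a_t = (r₁ + r₂)/2 = 5.9345 × 10^10 m
Circular speed at r₁: v₁ = √(GM/r₁) = 285715 m/s
Transfer speed at r₁ (periapsis): v₁ₜ = √(GM(2/r₁ − 1/a_t)) = 339498 m/s
(a) ΔV₁ = v₁ₜ − v₁ = 53782.9 m/s ≈ 53.78 km/s
Circular speed at r₂: v₂ = √(GM/r₂) = 184395 m/s
Transfer speed at r₂ (apoapsis): v₂ₜ = √(GM(2/r₂ − 1/a_t)) = 141407 m/s
(b) ΔV₂ = v₂ − v₂ₜ = 42988.5 m/s ≈ 42.99 km/s
(c) ΔV_total = ΔV₁ + ΔV₂ = 96771.4 m/s ≈ 96.77 km/s

Final answer:
(a) ΔV₁ = 53.78 km/s
(b) ΔV₂ = 42.99 km/s
(c) ΔV_total = 96.77 km/s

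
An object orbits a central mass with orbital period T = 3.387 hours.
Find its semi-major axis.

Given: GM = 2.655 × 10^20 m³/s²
T = 3.387 hours = 12193.2 s
GM = 2.655 × 10^20 m³/s²
Kepler's third law: a³ = GM T² / (4π²)
T² = 1.48674 × 10^8 s²
a³ = (2.655 × 10^20) × (1.48674 × 10^8) / (4π²) = 9.99862 × 10^26 m³
a = (a³)^(1/3) = 9.99954 × 10^8 m ≈ 1000 Mm

Final answer: 1000 Mm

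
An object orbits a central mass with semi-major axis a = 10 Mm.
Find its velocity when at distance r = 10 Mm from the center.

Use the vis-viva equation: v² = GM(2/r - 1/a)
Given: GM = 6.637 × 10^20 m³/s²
a = 10 Mm = 1 × 10^7 m
r = 10 Mm = 1 × 10^7 m
GM = 6.637 × 10^20 m³/s²
2/r − 1/a = 2 × 10^-7 − 1 × 10^-7 = 1 × 10^-7 m⁻¹
v² = GM (2/r − 1/a) = 6.637 × 10^13 m²/s²
v = 8.14678 × 10^6 m/s ≈ 8147 km/s

Final answer: 8147 km/s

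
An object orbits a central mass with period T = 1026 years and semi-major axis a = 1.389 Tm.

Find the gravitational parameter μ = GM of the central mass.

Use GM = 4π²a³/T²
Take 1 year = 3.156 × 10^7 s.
T = 1026 years = 3.23806 × 10^10 s
a = 1.389 Tm = 1.389 × 10^12 m
a³ = 2.67983 × 10^36 m³
T² = 1.0485 × 10^21 s²
GM = 4π² × (2.67983 × 10^36) / (1.0485 × 10^21) = 1.00902 × 10^17 m³/s²
GM ≈ 1.009 × 10^17 m³/s²

Final answer: GM = 1.009 × 10^17 m³/s²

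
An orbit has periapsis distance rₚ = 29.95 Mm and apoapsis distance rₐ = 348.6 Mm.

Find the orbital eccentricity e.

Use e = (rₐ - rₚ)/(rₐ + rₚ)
rₚ = 29.95 Mm = 2.995 × 10^7 m
rₐ = 348.6 Mm = 3.486 × 10^8 m
rₐ − rₚ = 3.1865 × 10^8 m
rₐ + rₚ = 3.7855 × 10^8 m
e = (rₐ − rₚ)/(rₐ + rₚ) = 0.841765

Final answer: e = 0.8418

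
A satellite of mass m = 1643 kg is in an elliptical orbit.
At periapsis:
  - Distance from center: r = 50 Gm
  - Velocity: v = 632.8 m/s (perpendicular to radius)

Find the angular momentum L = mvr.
r = 50 Gm = 5 × 10^10 m
v = 632.8 m/s
vr = 632.8 × 5 × 10^10 = 3.164 × 10^13 m²/s
L = m × vr = 1643 × 3.164 × 10^13 = 5.19845 × 10^16 kg·m²/s ≈ 5.198 × 10^16 kg·m²/s

Final answer: L = 5.198 × 10^16 kg·m²/s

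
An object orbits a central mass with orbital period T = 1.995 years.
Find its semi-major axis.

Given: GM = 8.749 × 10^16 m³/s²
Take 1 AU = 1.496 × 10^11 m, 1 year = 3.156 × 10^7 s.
T = 1.995 years = 6.29622 × 10^7 s
GM = 8.749 × 10^16 m³/s²
Kepler's third law: a³ = GM T² / (4π²)
T² = 3.96424 × 10^15 s²
a³ = (8.749 × 10^16) × (3.96424 × 10^15) / (4π²) = 8.78534 × 10^30 m³
a = (a³)^(1/3) = 2.06341 × 10^10 m ≈ 0.1379 AU

Final answer: 0.1379 AU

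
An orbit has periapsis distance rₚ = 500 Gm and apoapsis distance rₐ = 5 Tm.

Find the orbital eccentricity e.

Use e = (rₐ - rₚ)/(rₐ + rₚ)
rₚ = 500 Gm = 5 × 10^11 m
rₐ = 5 Tm = 5 × 10^12 m
rₐ − rₚ = 4.5 × 10^12 m
rₐ + rₚ = 5.5 × 10^12 m
e = (rₐ − rₚ)/(rₐ + rₚ) = 0.818182

Final answer: e = 0.8182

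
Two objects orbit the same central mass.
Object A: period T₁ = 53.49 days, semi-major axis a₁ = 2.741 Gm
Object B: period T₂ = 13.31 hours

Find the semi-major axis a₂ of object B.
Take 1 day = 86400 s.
T₁ = 53.49 days = 4.62154 × 10^6 s
T₂ = 13.31 hours = 47916 s
a₁ = 2.741 Gm = 2.741 × 10^9 m
Kepler's third law: (T₂/T₁)² = (a₂/a₁)³  ⇒  a₂ = a₁ (T₂/T₁)^(2/3)
T₂/T₁ = 0.010368
(T₂/T₁)^(2/3) = 0.0475477
a₂ = 2.741 × 10^9 m × 0.0475477 = 1.30328 × 10^8 m ≈ 130.3 Mm

Final answer: a₂ = 130.3 Mm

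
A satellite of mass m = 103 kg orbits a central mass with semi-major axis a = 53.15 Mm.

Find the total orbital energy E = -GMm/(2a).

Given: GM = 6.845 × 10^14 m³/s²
a = 53.15 Mm = 5.315 × 10^7 m
GM = 6.845 × 10^14 m³/s²
2a = 1.063 × 10^8 m
GMm = 6.845 × 10^14 × 103 = 7.05035 × 10^16 m³·kg/s²
E = −GMm/(2a) = -6.6325 × 10^8 J ≈ -663.3 MJ

Final answer: -663.3 MJ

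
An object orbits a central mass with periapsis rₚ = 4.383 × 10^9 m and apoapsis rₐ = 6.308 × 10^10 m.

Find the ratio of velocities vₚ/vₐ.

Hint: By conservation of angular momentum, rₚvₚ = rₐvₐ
rₚ = 4.383 × 10^9 m
rₐ = 6.308 × 10^10 m
rₚvₚ = rₐvₐ  ⇒  vₚ/vₐ = rₐ/rₚ
vₚ/vₐ = (6.308 × 10^10) / (4.383 × 10^9) = 14.392

Final answer: vₚ/vₐ = 14.39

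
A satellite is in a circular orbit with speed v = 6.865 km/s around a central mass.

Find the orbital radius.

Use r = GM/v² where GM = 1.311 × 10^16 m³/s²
v = 6.865 km/s = 6865 m/s
GM = 1.311 × 10^16 m³/s²
v² = 4.71282 × 10^7 m²/s²
r = GM/v² = (1.311 × 10^16) / (4.71282 × 10^7) = 2.78177 × 10^8 m ≈ 2.782 × 10^8 m

Final answer: 2.782 × 10^8 m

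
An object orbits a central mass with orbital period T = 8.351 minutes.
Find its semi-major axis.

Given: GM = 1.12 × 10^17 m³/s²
T = 8.351 minutes = 501.06 s
GM = 1.12 × 10^17 m³/s²
Kepler's third law: a³ = GM T² / (4π²)
T² = 251061 s²
a³ = (1.12 × 10^17) × 251061 / (4π²) = 7.12259 × 10^20 m³
a = (a³)^(1/3) = 8.93057 × 10^6 m ≈ 8.931 Mm

Final answer: 8.931 Mm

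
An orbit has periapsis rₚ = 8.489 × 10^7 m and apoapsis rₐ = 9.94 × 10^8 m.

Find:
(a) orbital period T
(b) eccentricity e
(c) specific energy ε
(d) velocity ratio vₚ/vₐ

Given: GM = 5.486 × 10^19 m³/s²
rₚ = 8.489 × 10^7 m
rₐ = 9.94 × 10^8 m
GM = 5.486 × 10^19 m³/s²
a = (rₚ + rₐ)/2 = 5.39445 × 10^8 m
e = (rₐ − rₚ)/(rₐ + rₚ) = (9.0911 × 10^8) / (1.07889 × 10^9) = 0.842635
(a) a³ = 1.56979 × 10^26 m³;  T = 2π √(a³/GM) = 2π × 1691.58 s = 10628.5 s ≈ 2.952 hours
(b) e = 0.842635 ≈ 0.8426
(c) 2a = 1.07889 × 10^9 m;  ε = −GM/(2a) = -5.08486 × 10^10 J/kg ≈ -50.85 GJ/kg
(d) vₚ/vₐ = rₐ/rₚ (angular momentum) = (9.94 × 10^8) / (8.489 × 10^7) = 11.7093 ≈ 11.71

Final answer:
(a) orbital period T = 2.952 hours
(b) eccentricity e = 0.8426
(c) specific energy ε = -50.85 GJ/kg
(d) velocity ratio vₚ/vₐ = 11.71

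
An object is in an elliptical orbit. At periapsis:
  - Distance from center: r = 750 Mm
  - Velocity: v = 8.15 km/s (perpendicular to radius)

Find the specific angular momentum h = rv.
r = 750 Mm = 7.5 × 10^8 m
v = 8.15 km/s = 8150 m/s
h = rv = 7.5 × 10^8 × 8150 = 6.1125 × 10^12 m²/s ≈ 6.112 × 10^12 m²/s

Final answer: h = 6.112 × 10^12 m²/s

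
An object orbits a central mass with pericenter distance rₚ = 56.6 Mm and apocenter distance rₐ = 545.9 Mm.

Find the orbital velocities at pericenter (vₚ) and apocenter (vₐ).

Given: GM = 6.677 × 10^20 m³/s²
rₚ = 56.6 Mm = 5.66 × 10^7 m
rₐ = 545.9 Mm = 5.459 × 10^8 m
GM = 6.677 × 10^20 m³/s²
a = (rₚ + rₐ)/2 = 3.0125 × 10^8 m
Vis-viva: v² = GM (2/r − 1/a)
vₚ² = 6.677 × 10^20 × (3.53357 × 10^-8 − 3.3195 × 10^-9) = 2.13772 × 10^13 m²/s²
vₚ = 4.62355 × 10^6 m/s ≈ 4624 km/s
vₐ² = 6.677 × 10^20 × (3.66367 × 10^-9 − 3.3195 × 10^-9) = 2.29804 × 10^11 m²/s²
vₐ = 479379 m/s ≈ 479.4 km/s

Final answer: vₚ = 4624 km/s, vₐ = 479.4 km/s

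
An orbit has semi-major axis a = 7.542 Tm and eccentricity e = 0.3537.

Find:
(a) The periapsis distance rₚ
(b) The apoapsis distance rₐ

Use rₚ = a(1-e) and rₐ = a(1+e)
a = 7.542 Tm = 7.542 × 10^12 m
e = 0.3537:  1 − e = 0.6463,  1 + e = 1.3537
(a) rₚ = a(1 − e) = 7.542 × 10^12 m × 0.6463 = 4.87439 × 10^12 m ≈ 4.874 Tm
(b) rₐ = a(1 + e) = 7.542 × 10^12 m × 1.3537 = 1.02096 × 10^13 m ≈ 10.21 Tm

Final answer:
(a) rₚ = 4.874 Tm
(b) rₐ = 10.21 Tm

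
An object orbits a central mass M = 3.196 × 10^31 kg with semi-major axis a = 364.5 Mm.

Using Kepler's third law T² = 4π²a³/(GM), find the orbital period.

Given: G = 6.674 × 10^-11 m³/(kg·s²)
M = 3.196 × 10^31 kg
GM = G × M = 6.674 × 10^-11 × 3.196 × 10^31 = 2.13301 × 10^21 m³/s²
a = 364.5 Mm = 3.645 × 10^8 m
a³ = 4.84276 × 10^25 m³
T = 2π √(a³/GM) = 2π √((4.84276 × 10^25) / (2.13301 × 10^21)) = 2π × 150.678 s
T = 946.738 s ≈ 15.78 minutes

Final answer: 15.78 minutes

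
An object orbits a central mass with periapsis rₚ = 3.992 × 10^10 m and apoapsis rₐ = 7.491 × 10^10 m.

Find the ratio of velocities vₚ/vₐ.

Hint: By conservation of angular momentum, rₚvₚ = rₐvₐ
rₚ = 3.992 × 10^10 m
rₐ = 7.491 × 10^10 m
rₚvₚ = rₐvₐ  ⇒  vₚ/vₐ = rₐ/rₚ
vₚ/vₐ = (7.491 × 10^10) / (3.992 × 10^10) = 1.8765

Final answer: vₚ/vₐ = 1.877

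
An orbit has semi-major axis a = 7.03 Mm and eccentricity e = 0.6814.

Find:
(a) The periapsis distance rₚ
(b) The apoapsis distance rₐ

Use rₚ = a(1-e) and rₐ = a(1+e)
a = 7.03 Mm = 7.03 × 10^6 m
e = 0.6814:  1 − e = 0.3186,  1 + e = 1.6814
(a) rₚ = a(1 − e) = 7.03 × 10^6 m × 0.3186 = 2.23976 × 10^6 m ≈ 2.24 Mm
(b) rₐ = a(1 + e) = 7.03 × 10^6 m × 1.6814 = 1.18202 × 10^7 m ≈ 11.82 Mm

Final answer:
(a) rₚ = 2.24 Mm
(b) rₐ = 11.82 Mm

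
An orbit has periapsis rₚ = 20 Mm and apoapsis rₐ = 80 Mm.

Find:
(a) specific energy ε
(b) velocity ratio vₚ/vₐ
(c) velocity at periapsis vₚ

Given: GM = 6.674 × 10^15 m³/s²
rₚ = 20 Mm = 2 × 10^7 m
rₐ = 80 Mm = 8 × 10^7 m
GM = 6.674 × 10^15 m³/s²
a = (rₚ + rₐ)/2 = 5 × 10^7 m
e = (rₐ − rₚ)/(rₐ + rₚ) = (6 × 10^7) / (1 × 10^8) = 0.6
(a) 2a = 1 × 10^8 m;  ε = −GM/(2a) = -6.674 × 10^7 J/kg ≈ -66.74 MJ/kg
(b) vₚ/vₐ = rₐ/rₚ (angular momentum) = (8 × 10^7) / (2 × 10^7) = 4 ≈ 4
(c) vₚ² = GM (2/rₚ − 1/a) = 6.674 × 10^15 × (1 × 10^-7 − 2 × 10^-8) = 5.3392 × 10^8 m²/s²;  vₚ = 23106.7 m/s ≈ 23.11 km/s

Final answer:
(a) specific energy ε = -66.74 MJ/kg
(b) velocity ratio vₚ/vₐ = 4
(c) velocity at periapsis vₚ = 23.11 km/s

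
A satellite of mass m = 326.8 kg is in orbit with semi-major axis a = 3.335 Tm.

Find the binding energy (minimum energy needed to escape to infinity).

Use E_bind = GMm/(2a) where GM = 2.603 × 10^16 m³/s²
a = 3.335 Tm = 3.335 × 10^12 m
GM = 2.603 × 10^16 m³/s²
m = 326.8 kg
GMm = 2.603 × 10^16 × 326.8 = 8.5066 × 10^18 m³·kg/s²
2a = 6.67 × 10^12 m
E_bind = GMm/(2a) = 1.27535 × 10^6 J ≈ 1.275 MJ

Final answer: 1.275 MJ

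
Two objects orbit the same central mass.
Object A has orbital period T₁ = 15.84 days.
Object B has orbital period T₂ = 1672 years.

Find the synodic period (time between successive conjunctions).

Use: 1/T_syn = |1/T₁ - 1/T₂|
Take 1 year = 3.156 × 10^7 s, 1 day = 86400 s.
T₁ = 15.84 days = 1.36858 × 10^6 s
T₂ = 1672 years = 5.27683 × 10^10 s
1/T₁ = 7.30686 × 10^-7 s⁻¹
1/T₂ = 1.89508 × 10^-11 s⁻¹
|1/T₁ − 1/T₂| = 7.30668 × 10^-7 s⁻¹
T_syn = 1 / |1/T₁ − 1/T₂| = 1.36861 × 10^6 s ≈ 15.84 days

Final answer: T_syn = 15.84 days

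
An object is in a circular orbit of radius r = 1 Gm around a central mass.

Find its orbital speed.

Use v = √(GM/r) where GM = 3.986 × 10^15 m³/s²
r = 1 Gm = 1 × 10^9 m
GM = 3.986 × 10^15 m³/s²
GM/r = (3.986 × 10^15) / (1 × 10^9) = 3.986 × 10^6 m²/s²
v = √(GM/r) = 1996.5 m/s ≈ 1.996 km/s

Final answer: 1.996 km/s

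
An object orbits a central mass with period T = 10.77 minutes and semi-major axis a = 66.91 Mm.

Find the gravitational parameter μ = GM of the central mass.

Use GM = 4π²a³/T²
T = 10.77 minutes = 646.2 s
a = 66.91 Mm = 6.691 × 10^7 m
a³ = 2.99553 × 10^23 m³
T² = 417574 s²
GM = 4π² × (2.99553 × 10^23) / 417574 = 2.83204 × 10^19 m³/s²
GM ≈ 2.832 × 10^19 m³/s²

Final answer: GM = 2.832 × 10^19 m³/s²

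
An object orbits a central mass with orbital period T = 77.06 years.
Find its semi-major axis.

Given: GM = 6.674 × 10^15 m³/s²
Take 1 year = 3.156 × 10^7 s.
T = 77.06 years = 2.43201 × 10^9 s
GM = 6.674 × 10^15 m³/s²
Kepler's third law: a³ = GM T² / (4π²)
T² = 5.91469 × 10^18 s²
a³ = (6.674 × 10^15) × (5.91469 × 10^18) / (4π²) = 9.99904 × 10^32 m³
a = (a³)^(1/3) = 9.99968 × 10^10 m ≈ 100 Gm

Final answer: 100 Gm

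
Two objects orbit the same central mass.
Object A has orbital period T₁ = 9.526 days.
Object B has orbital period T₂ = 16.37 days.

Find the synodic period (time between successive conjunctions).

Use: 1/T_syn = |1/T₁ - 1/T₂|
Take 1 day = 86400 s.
T₁ = 9.526 days = 823046 s
T₂ = 16.37 days = 1.41437 × 10^6 s
1/T₁ = 1.215 × 10^-6 s⁻¹
1/T₂ = 7.0703 × 10^-7 s⁻¹
|1/T₁ − 1/T₂| = 5.07969 × 10^-7 s⁻¹
T_syn = 1 / |1/T₁ − 1/T₂| = 1.96863 × 10^6 s ≈ 22.79 days

Final answer: T_syn = 22.79 days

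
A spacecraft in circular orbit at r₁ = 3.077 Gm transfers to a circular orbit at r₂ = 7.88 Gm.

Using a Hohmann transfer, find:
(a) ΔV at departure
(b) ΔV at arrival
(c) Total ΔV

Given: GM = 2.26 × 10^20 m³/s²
r₁ = 3.077 Gm = 3.077 × 10^9 m
r₂ = 7.88 Gm = 7.88 × 10^9 m
GM = 2.26 × 10^20 m³/s²
Transfer ellipse: a_t = (r₁ + r₂)/2 = 5.4785 × 10^9 m
Circular speed at r₁: v₁ = √(GM/r₁) = 271013 m/s
Transfer speed at r₁ (periapsis): v₁ₜ = √(GM(2/r₁ − 1/a_t)) = 325029 m/s
(a) ΔV₁ = v₁ₜ − v₁ = 54016.3 m/s ≈ 54.02 km/s
Circular speed at r₂: v₂ = √(GM/r₂) = 169352 m/s
Transfer speed at r₂ (apoapsis): v₂ₜ = √(GM(2/r₂ − 1/a_t)) = 126918 m/s
(b) ΔV₂ = v₂ − v₂ₜ = 42434.1 m/s ≈ 42.43 km/s
(c) ΔV_total = ΔV₁ + ΔV₂ = 96450.3 m/s ≈ 96.45 km/s

Final answer:
(a) ΔV₁ = 54.02 km/s
(b) ΔV₂ = 42.43 km/s
(c) ΔV_total = 96.45 km/s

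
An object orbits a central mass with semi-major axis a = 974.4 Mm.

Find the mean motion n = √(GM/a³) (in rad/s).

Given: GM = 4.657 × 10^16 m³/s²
a = 974.4 Mm = 9.744 × 10^8 m
GM = 4.657 × 10^16 m³/s²
a³ = 9.25149 × 10^26 m³
GM/a³ = (4.657 × 10^16) / (9.25149 × 10^26) = 5.03378 × 10^-11 s⁻²
n = √(GM/a³) = 7.09492 × 10^-6 rad/s ≈ 7.095 × 10^-6 rad/s

Final answer: n = 7.095 × 10^-6 rad/s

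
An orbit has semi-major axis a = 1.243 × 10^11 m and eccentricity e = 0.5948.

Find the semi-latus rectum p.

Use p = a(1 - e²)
a = 1.243 × 10^11 m
e = 0.5948,  e² = 0.353787,  1 − e² = 0.646213
p = a(1 − e²) = 1.243 × 10^11 m × 0.646213 = 8.03243 × 10^10 m ≈ 8.032 × 10^10 m

Final answer: p = 8.032 × 10^10 m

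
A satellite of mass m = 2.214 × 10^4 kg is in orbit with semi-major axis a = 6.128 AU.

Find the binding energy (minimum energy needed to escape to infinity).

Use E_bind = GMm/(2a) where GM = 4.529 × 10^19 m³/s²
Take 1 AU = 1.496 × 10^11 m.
a = 6.128 AU = 9.16749 × 10^11 m
GM = 4.529 × 10^19 m³/s²
m = 2.214 × 10^4 kg
GMm = 4.529 × 10^19 × 22140 = 1.00272 × 10^24 m³·kg/s²
2a = 1.8335 × 10^12 m
E_bind = GMm/(2a) = 5.4689 × 10^11 J ≈ 546.9 GJ

Final answer: 546.9 GJ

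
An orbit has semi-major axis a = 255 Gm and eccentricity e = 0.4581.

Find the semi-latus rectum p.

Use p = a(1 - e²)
a = 255 Gm = 2.55 × 10^11 m
e = 0.4581,  e² = 0.209856,  1 − e² = 0.790144
p = a(1 − e²) = 2.55 × 10^11 m × 0.790144 = 2.01487 × 10^11 m ≈ 201.5 Gm

Final answer: p = 201.5 Gm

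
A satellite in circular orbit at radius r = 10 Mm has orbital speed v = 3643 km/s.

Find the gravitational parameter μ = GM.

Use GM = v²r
r = 10 Mm = 1 × 10^7 m
v = 3643 km/s = 3.643 × 10^6 m/s
v² = 1.32714 × 10^13 m²/s²
GM = v²r = 1.32714 × 10^13 × 1 × 10^7 = 1.32714 × 10^20 m³/s²
GM ≈ 1.327 × 10^20 m³/s²

Final answer: GM = 1.327 × 10^20 m³/s²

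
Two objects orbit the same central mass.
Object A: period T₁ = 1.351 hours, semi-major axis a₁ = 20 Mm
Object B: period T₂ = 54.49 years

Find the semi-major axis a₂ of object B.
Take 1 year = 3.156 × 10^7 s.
T₁ = 1.351 hours = 4863.6 s
T₂ = 54.49 years = 1.7197 × 10^9 s
a₁ = 20 Mm = 2 × 10^7 m
Kepler's third law: (T₂/T₁)² = (a₂/a₁)³  ⇒  a₂ = a₁ (T₂/T₁)^(2/3)
T₂/T₁ = 353587
(T₂/T₁)^(2/3) = 5000.31
a₂ = 2 × 10^7 m × 5000.31 = 1.00006 × 10^11 m ≈ 100 Gm

Final answer: a₂ = 100 Gm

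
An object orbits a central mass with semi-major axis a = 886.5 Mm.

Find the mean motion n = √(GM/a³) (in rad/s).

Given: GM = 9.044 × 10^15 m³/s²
a = 886.5 Mm = 8.865 × 10^8 m
GM = 9.044 × 10^15 m³/s²
a³ = 6.96685 × 10^26 m³
GM/a³ = (9.044 × 10^15) / (6.96685 × 10^26) = 1.29815 × 10^-11 s⁻²
n = √(GM/a³) = 3.60298 × 10^-6 rad/s ≈ 3.603 × 10^-6 rad/s

Final answer: n = 3.603 × 10^-6 rad/s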